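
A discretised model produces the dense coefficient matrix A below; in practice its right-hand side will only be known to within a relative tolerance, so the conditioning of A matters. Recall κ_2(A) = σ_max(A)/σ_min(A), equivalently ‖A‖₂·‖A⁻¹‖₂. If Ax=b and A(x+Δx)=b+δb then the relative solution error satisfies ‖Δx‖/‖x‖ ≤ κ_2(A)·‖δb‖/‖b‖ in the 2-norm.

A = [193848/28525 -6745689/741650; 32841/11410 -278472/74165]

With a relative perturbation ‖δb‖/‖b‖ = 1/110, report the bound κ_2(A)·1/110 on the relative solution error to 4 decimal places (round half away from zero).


M = AᵀA = [177271470441/3254702500 -59087338272/813675625; -59087338272/813675625 315141926409/3254702500]. tr(M)=9848267937/65094050, det(M)=228886641/520752400
char-poly roots: 15129/100 and 15129/5207524
σ_max=√(15129/100)=(123/10), σ_min=√(15129/5207524)=(123/2282) → κ = 228.2000
κ_2(A)·‖δb‖/‖b‖ = 2.0745

2.0745


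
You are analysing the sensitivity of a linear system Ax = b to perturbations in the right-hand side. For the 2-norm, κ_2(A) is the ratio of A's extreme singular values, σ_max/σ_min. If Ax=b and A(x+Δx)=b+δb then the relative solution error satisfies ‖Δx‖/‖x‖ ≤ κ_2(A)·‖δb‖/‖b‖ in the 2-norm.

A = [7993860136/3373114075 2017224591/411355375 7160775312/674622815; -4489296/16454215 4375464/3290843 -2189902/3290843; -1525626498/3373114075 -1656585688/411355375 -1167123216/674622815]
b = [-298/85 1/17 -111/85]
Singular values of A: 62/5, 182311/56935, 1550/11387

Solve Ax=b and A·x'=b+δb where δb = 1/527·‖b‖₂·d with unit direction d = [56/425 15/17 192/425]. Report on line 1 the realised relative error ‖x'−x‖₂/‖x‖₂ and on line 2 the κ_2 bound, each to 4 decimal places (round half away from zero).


from the listed singular values, σ₁ = 62/5, σ_n = 1550/11387
condition number: (62/5) ÷ (1550/11387) = 91.0960
bound on ‖Δx‖/‖x‖: κ·ε = 91.0960·1/527 = 0.1729
solve Ax = b  →  x = [7.0559 0.4373 -2.1077]
2-norm of b is 3.7417; of x, 7.3769
with δb = [0.0009 0.0063 0.0032], A·Δx = δb → ‖Δx‖ = 0.0522
dividing the unrounded norms, ‖Δx‖/‖x‖ = 0.0071
tightness: 0.0071 against a bound of 0.1729 (unrounded ratio ≈ 0.0409)

0.0071
0.1729


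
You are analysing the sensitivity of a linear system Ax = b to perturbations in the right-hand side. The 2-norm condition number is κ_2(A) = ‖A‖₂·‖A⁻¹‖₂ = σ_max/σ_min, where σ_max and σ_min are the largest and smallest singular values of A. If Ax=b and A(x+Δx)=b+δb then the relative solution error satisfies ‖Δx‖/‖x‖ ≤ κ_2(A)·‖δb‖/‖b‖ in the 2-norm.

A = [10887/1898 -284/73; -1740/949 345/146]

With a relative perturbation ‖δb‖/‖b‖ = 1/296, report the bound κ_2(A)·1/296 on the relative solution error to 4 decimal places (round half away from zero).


form AᵀA = [773001/21316 -142008/5329; -142008/5329 441649/21316] with trace 607325/10658 and determinant 3515625/85264
eigenvalues of AᵀA: λ = (tr ± √(tr²−4·det))/2 = 225/4, 15625/21316
κ_2(A) = √(λ_max/λ_min) = √((225/4) / (15625/21316)) = 8.7600
worst-case relative error ≤ 8.7600 × 1/296 = 0.0296

0.0296


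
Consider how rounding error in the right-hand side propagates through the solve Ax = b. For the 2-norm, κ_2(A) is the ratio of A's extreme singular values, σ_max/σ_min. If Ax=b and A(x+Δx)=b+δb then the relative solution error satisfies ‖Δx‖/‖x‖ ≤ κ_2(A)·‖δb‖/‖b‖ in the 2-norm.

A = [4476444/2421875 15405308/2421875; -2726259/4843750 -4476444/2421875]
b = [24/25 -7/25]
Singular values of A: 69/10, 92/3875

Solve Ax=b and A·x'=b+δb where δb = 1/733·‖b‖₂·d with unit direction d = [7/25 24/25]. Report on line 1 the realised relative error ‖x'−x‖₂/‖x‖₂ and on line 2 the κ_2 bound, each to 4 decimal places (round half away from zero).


0.3965
0.3965

from the listed singular values, σ₁ = 69/10, σ_n = 92/3875
κ = σ_max/σ_min = (69/10)/(92/3875) = 290.6250
κ_2(A)·‖δb‖/‖b‖ = 0.3965
solve Ax = b  →  x = [0.0406 0.1391]
‖b‖₂ = 1.0000 and ‖x‖₂ = 0.1449
Δx = A⁻¹·δb where δb = 1/733·1.0000·d; ‖Δx‖ = 0.0575
dividing the unrounded norms, ‖Δx‖/‖x‖ = 0.3965
so the bound is sharp here: realised error equals the bound


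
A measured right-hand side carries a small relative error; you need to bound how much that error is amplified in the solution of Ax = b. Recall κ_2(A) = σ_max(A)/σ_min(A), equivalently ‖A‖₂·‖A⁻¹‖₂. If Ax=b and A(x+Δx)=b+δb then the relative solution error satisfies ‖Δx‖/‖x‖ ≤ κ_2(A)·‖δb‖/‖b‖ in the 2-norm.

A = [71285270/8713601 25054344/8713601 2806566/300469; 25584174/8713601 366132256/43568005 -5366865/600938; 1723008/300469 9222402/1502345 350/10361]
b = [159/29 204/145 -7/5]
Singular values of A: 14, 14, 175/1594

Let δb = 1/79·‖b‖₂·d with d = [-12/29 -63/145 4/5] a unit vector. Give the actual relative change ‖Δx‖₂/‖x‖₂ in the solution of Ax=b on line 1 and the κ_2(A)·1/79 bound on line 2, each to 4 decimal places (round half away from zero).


0.0185
1.6142

from the listed singular values, σ₁ = 14, σ_n = 175/1594
κ_2(A) = 14 / (175/1594) = 127.5200
worst-case relative error ≤ 127.5200 × 1/79 = 1.6142
solve Ax = b  →  x = [24.5614 -23.0959 -13.8154]
‖b‖ = 5.8310, ‖x‖ = 36.4355
re-solving with b+δb shifts x by Δx of norm 0.6723
realised ‖Δx‖/‖x‖ = 0.0185
so the bound overstates the realised error by a factor of ≈ 87.4810 (computed from the unrounded values)


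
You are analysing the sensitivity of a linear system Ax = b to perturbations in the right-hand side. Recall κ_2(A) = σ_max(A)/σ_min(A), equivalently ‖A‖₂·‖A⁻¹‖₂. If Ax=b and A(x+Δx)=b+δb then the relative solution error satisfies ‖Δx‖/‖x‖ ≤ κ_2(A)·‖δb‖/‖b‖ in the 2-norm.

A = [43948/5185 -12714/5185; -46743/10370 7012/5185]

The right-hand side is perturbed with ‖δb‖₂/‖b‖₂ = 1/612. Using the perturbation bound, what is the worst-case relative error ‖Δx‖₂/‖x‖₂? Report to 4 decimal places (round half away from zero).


M = AᵀA = [6858557/74420 -500094/18605; -500094/18605 145892/18605]. tr(M)=1488425/14884, det(M)=625/3721
solving λ² − 1488425/14884·λ + 625/3721 = 0 gives λ = 100, 25/14884
σ_max=√100=10, σ_min=√(25/14884)=(5/122) → κ = 244.0000
perturbation bound = 244.0000·1/612 = 0.3987

0.3987


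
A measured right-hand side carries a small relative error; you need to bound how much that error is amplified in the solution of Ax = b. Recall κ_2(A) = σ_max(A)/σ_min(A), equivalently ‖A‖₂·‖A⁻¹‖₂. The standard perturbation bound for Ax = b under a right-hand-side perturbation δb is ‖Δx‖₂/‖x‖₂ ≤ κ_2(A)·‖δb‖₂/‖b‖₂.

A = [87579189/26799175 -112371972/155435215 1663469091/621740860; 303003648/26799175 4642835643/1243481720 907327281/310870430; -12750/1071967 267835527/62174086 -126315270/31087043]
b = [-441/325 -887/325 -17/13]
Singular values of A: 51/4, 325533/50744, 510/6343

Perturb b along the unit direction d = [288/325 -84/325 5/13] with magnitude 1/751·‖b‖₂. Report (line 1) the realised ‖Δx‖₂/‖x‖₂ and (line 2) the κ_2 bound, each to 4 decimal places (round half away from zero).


σ_max = 51/4, σ_min = 510/6343
condition number: (51/4) ÷ (510/6343) = 158.5750
worst-case relative error ≤ 158.5750 × 1/751 = 0.2112
solve Ax = b  →  x = [4.5664 -8.0929 -8.2715]
2-norm of b is 3.3166; of x, 12.4405
with δb = [0.0039 -0.0011 0.0017], A·Δx = δb → ‖Δx‖ = 0.0549
relative error = 0.0044
so the bound overstates the realised error by a factor of ≈ 47.8245 (computed from the unrounded values)

0.0044
0.2112


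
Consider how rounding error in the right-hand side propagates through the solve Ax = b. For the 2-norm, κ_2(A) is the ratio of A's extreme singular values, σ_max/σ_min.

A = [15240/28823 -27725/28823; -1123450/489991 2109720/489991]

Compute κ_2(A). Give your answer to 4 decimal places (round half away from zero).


AᵀA = [790756900/142826401 -1482615000/142826401; -1482615000/142826401 2779932025/142826401]; tr = 12355325/494209, det = 2500/494209
char-poly roots: 25 and 100/494209
so κ_2 = √(25 / (100/494209)) = 351.5000

351.5000


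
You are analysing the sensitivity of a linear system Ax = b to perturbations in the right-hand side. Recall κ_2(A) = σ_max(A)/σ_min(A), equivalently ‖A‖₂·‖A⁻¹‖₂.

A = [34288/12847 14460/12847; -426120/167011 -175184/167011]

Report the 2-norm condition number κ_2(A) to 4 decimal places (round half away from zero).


221.5000

AᵀA = [452159296/33166081 188395200/33166081; 188395200/33166081 78508816/33166081]; tr = 3140048/196249, det = 1024/196249
solving λ² − 3140048/196249·λ + 1024/196249 = 0 gives λ = 16, 64/196249
σ_max=√16=4, σ_min=√(64/196249)=(8/443) → κ = 221.5000


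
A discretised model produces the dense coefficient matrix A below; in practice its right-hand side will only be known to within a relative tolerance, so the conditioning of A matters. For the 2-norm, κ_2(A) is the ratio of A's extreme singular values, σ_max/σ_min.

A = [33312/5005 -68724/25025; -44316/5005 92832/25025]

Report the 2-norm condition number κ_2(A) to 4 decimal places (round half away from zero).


form AᵀA = [122943888/1002001 -256131072/5010005; -256131072/5010005 533630736/25050025] with trace 21344544/148225 and determinant 20736/148225
λ_max, λ_min = (21344544/148225 ± √455577264193536/21970650625)/2 = 144, 144/148225
κ = σ_max/σ_min = 12/(12/385) = 385.0000

385.0000


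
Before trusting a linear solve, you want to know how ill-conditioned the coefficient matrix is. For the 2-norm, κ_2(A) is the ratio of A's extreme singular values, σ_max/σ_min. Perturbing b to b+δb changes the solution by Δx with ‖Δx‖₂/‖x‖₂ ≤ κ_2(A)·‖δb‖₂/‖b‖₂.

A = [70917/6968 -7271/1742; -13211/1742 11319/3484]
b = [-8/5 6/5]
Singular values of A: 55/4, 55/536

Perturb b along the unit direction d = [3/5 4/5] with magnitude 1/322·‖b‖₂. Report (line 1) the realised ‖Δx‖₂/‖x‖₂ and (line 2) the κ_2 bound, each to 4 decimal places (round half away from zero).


0.4161
0.4161

from the listed singular values, σ₁ = 55/4, σ_n = 55/536
condition number: (55/4) ÷ (55/536) = 134.0000
bound on ‖Δx‖/‖x‖: κ·ε = 134.0000·1/322 = 0.4161
solve Ax = b  →  x = [-0.1343 0.0559]
‖b‖ = 2.0000, ‖x‖ = 0.1455
Δx = A⁻¹·δb where δb = 1/322·2.0000·d; ‖Δx‖ = 0.0605
realised ‖Δx‖/‖x‖ = 0.4161
realised/bound = 1 exactly: the bound is attained for this b and d


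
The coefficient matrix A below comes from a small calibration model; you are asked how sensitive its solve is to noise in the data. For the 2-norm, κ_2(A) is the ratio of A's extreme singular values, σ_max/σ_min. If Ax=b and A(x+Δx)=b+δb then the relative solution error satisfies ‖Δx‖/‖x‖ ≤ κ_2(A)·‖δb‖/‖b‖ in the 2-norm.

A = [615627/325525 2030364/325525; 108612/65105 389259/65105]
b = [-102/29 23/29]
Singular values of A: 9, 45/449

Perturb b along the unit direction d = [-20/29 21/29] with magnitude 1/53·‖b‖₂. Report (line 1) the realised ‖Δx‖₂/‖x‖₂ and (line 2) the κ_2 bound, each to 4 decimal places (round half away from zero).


largest singular value 9, smallest 45/449
condition number: 9 ÷ (45/449) = 89.8000
perturbation bound = 89.8000·1/53 = 1.6943
solve Ax = b  →  x = [-28.7982 8.1680]
‖b‖ = 3.6056, ‖x‖ = 29.9342
Δx = A⁻¹·δb where δb = 1/53·3.6056·d; ‖Δx‖ = 0.6788
dividing the unrounded norms, ‖Δx‖/‖x‖ = 0.0227
tightness: 0.0227 against a bound of 1.6943 (unrounded ratio ≈ 0.0134)

0.0227
1.6943


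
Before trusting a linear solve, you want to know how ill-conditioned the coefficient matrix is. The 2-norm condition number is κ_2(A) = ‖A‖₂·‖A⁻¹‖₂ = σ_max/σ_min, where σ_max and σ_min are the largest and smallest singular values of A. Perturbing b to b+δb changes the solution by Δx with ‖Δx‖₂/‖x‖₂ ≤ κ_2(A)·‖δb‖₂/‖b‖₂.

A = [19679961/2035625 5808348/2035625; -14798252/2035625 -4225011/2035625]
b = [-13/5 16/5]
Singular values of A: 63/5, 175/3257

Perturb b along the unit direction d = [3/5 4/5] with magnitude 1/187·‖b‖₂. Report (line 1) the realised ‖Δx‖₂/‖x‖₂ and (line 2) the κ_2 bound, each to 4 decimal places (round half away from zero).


largest singular value 63/5, smallest 175/3257
κ_2(A) = (63/5) / (175/3257) = 234.5040
bound on ‖Δx‖/‖x‖: κ·ε = 234.5040·1/187 = 1.2540
solve Ax = b  →  x = [-5.5160 17.7781]
‖b‖₂ = 4.1231 and ‖x‖₂ = 18.6141
with δb = [0.0132 0.0176], A·Δx = δb → ‖Δx‖ = 0.4104
relative error = 0.0220
so the bound overstates the realised error by a factor of ≈ 56.8838 (computed from the unrounded values)

0.0220
1.2540


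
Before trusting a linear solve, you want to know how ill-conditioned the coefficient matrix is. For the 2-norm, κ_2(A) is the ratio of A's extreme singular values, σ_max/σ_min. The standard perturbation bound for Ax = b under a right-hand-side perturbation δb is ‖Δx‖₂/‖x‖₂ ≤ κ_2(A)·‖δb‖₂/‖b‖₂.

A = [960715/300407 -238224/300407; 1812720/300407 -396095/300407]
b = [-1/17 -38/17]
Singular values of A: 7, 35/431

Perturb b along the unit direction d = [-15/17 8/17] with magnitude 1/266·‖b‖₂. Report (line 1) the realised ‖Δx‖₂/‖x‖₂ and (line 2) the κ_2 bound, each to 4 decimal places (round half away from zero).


0.0084
0.3241

σ_max = 7, σ_min = 35/431
κ_2(A) = 7 / (35/431) = 86.2000
κ_2(A)·‖δb‖/‖b‖ = 0.3241
solve Ax = b  →  x = [-2.9819 -11.9512]
‖b‖ = 2.2361, ‖x‖ = 12.3176
with δb = [-0.0074 0.0040], A·Δx = δb → ‖Δx‖ = 0.1035
relative error = 0.0084
so the bound overstates the realised error by a factor of ≈ 38.5602 (computed from the unrounded values)


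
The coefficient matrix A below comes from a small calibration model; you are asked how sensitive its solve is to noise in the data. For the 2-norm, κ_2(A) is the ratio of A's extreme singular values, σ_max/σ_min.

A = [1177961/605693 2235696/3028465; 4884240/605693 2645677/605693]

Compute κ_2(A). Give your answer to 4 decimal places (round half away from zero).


M = AᵀA = [15016890241/218241529 40002480576/1091207645; 40002480576/1091207645 107072282161/5456038225]. tr(M)=1669531274/18879025, det(M)=4879681/755161
eigenvalues of AᵀA: λ = (tr ± √(tr²−4·det))/2 = 2209/25, 55225/755161
κ = σ_max/σ_min = (47/5)/(235/869) = 34.7600

34.7600


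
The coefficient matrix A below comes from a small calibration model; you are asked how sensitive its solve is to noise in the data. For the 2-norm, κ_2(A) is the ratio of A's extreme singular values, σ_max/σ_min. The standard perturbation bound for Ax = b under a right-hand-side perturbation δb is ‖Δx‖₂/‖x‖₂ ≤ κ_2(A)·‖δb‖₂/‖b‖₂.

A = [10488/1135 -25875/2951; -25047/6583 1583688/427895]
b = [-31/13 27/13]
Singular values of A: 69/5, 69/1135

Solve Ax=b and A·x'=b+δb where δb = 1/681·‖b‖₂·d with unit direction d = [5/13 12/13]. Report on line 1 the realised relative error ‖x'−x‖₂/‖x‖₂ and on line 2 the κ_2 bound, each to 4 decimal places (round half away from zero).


largest singular value 69/5, smallest 69/1135
κ_2(A) = (69/5) / (69/1135) = 227.0000
worst-case relative error ≤ 227.0000 × 1/681 = 0.3333
solve Ax = b  →  x = [11.1869 12.0615]
‖b‖₂ = 3.1623 and ‖x‖₂ = 16.4507
Δx = A⁻¹·δb where δb = 1/681·3.1623·d; ‖Δx‖ = 0.0764
relative error = 0.0046
realised/bound (from unrounded values) ≈ 0.0139

0.0046
0.3333


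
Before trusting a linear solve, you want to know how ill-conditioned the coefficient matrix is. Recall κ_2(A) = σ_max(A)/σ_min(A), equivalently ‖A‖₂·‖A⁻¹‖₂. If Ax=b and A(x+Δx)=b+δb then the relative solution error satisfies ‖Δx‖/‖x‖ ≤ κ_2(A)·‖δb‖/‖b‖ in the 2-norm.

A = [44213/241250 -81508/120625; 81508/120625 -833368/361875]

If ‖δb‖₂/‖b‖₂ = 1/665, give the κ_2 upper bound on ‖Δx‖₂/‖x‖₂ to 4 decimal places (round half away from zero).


0.2721

form AᵀA = [45646409/93122500 -117330766/69841875; -117330766/69841875 1206870736/209525625] with trace 8381281/1340964 and determinant 400/335241
eigenvalues of AᵀA: λ = (tr ± √(tr²−4·det))/2 = 25/4, 64/335241
κ_2(A) = √(λ_max/λ_min) = √((25/4) / (64/335241)) = 180.9375
worst-case relative error ≤ 180.9375 × 1/665 = 0.2721


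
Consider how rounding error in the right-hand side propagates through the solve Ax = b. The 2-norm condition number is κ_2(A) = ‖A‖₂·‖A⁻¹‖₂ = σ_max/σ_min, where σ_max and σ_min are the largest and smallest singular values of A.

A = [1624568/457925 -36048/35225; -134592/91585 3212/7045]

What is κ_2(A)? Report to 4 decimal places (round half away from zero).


form AᵀA = [18296428096/1240800625 -5336166528/1240800625; -5336166528/1240800625 1557381904/1240800625] with trace 31766096/1985281 and determinant 25600/1985281
solving λ² − 31766096/1985281·λ + 25600/1985281 = 0 gives λ = 16, 1600/1985281
σ_max=√16=4, σ_min=√(1600/1985281)=(40/1409) → κ = 140.9000

140.9000


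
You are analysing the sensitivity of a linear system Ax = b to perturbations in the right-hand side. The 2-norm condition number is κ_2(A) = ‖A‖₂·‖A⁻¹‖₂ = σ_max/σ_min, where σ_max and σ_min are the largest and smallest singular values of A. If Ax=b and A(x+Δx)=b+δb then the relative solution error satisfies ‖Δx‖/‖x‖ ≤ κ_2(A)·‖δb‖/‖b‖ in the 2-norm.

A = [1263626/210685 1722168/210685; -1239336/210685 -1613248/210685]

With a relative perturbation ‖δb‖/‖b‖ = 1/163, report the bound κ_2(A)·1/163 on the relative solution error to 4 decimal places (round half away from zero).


form AᵀA = [3724975492/52780225 4964961456/52780225; 4964961456/52780225 6621203008/52780225] with trace 413847140/2111209 and determinant 9834496/2111209
char-poly roots: 196 and 50176/2111209
κ_2(A) = √(λ_max/λ_min) = √(196 / (50176/2111209)) = 90.8125
bound on ‖Δx‖/‖x‖: κ·ε = 90.8125·1/163 = 0.5571

0.5571


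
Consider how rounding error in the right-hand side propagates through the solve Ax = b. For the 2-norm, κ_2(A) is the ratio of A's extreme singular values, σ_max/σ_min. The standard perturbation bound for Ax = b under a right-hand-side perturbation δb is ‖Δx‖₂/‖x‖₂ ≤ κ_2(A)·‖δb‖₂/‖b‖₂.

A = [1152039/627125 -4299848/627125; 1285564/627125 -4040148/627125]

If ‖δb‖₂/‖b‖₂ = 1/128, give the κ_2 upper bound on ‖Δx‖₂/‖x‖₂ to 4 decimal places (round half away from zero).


M = AᵀA = [3543244537/467640625 -12065946984/467640625; -12065946984/467640625 41392971088/467640625]. tr(M)=14379589/149645, det(M)=92236816/18705625
eigenvalues of AᵀA: λ = (tr ± √(tr²−4·det))/2 = 2401/25, 38416/748225
so κ_2 = √((2401/25) / (38416/748225)) = 43.2500
κ_2(A)·‖δb‖/‖b‖ = 0.3379

0.3379


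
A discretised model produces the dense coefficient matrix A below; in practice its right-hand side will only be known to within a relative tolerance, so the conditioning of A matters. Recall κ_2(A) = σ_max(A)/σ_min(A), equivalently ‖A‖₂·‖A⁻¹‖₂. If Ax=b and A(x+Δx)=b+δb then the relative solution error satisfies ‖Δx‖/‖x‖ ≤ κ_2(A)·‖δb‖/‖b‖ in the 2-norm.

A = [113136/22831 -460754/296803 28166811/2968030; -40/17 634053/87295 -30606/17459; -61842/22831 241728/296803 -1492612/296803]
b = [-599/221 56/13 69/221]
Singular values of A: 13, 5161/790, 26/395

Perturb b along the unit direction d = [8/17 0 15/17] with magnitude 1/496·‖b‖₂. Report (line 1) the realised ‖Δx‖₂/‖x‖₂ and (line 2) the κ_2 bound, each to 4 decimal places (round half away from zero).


0.0103
0.3982

σ_max = 13, σ_min = 26/395
condition number: 13 ÷ (26/395) = 197.5000
κ_2(A)·‖δb‖/‖b‖ = 0.3982
solve Ax = b  →  x = [13.2602 3.2780 -6.6734]
2-norm of b is 5.0990; of x, 15.2024
with δb = [0.0048 0.0000 0.0091], A·Δx = δb → ‖Δx‖ = 0.1562
realised ‖Δx‖/‖x‖ = 0.0103
so the bound overstates the realised error by a factor of ≈ 38.7586 (computed from the unrounded values)


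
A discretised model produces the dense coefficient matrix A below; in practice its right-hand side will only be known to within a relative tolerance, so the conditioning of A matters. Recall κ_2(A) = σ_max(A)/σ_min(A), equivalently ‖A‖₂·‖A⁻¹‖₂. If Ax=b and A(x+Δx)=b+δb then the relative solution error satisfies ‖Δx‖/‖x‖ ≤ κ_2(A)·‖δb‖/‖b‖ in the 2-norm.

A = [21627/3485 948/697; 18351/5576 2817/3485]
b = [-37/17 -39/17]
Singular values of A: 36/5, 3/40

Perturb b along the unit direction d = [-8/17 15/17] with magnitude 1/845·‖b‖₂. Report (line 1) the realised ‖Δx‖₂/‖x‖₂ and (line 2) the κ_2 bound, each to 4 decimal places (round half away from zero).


from the listed singular values, σ₁ = 36/5, σ_n = 3/40
κ_2(A) = (36/5) / (3/40) = 96.0000
worst-case relative error ≤ 96.0000 × 1/845 = 0.1136
solve Ax = b  →  x = [2.5203 -13.0996]
2-norm of b is 3.1623; of x, 13.3398
δb = ε·‖b‖·d = [-0.0018 0.0033]; solving A·Δx = δb gives ‖Δx‖ = 0.0499
dividing the unrounded norms, ‖Δx‖/‖x‖ = 0.0037
so the bound overstates the realised error by a factor of ≈ 30.3727 (computed from the unrounded values)

0.0037
0.1136


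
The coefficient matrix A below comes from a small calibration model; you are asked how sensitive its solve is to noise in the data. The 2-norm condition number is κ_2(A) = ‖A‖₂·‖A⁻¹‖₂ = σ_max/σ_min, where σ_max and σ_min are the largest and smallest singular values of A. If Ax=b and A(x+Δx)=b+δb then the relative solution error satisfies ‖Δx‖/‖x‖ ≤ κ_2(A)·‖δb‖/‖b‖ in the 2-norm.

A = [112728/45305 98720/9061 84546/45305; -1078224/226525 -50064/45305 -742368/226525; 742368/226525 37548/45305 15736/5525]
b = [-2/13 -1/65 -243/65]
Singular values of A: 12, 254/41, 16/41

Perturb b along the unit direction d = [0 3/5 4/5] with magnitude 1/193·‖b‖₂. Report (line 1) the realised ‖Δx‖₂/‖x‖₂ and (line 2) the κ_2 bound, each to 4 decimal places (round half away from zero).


largest singular value 12, smallest 16/41
condition number: 12 ÷ (16/41) = 30.7500
bound on ‖Δx‖/‖x‖: κ·ε = 30.7500·1/193 = 0.1593
solve Ax = b  →  x = [4.3532 0.0784 -6.3444]
‖b‖₂ = 3.7417 and ‖x‖₂ = 7.6947
δb = ε·‖b‖·d = [0.0000 0.0116 0.0155]; solving A·Δx = δb gives ‖Δx‖ = 0.0497
relative error = 0.0065
so the bound overstates the realised error by a factor of ≈ 24.6780 (computed from the unrounded values)

0.0065
0.1593


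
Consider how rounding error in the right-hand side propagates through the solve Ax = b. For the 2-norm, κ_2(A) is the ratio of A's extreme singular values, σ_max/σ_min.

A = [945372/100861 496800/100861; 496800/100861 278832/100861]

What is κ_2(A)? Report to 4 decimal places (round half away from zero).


M = AᵀA = [3946499856/35200489 2104444800/35200489; 2104444800/35200489 1123036416/35200489]. tr(M)=17541648/121801, det(M)=331776/121801
solving λ² − 17541648/121801·λ + 331776/121801 = 0 gives λ = 144, 2304/121801
so κ_2 = √(144 / (2304/121801)) = 87.2500

87.2500


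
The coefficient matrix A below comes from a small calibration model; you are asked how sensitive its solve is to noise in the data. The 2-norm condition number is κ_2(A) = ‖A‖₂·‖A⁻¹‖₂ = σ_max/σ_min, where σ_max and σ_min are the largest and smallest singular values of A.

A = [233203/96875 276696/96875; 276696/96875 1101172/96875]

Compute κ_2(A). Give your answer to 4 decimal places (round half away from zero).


AᵀA = [41902181/3003125 118149192/3003125; 118149192/3003125 412524944/3003125]; tr = 3635417/24025, det = 221533456/600625
solving λ² − 3635417/24025·λ + 221533456/600625 = 0 gives λ = 3721/25, 59536/24025
so κ_2 = √((3721/25) / (59536/24025)) = 7.7500

7.7500


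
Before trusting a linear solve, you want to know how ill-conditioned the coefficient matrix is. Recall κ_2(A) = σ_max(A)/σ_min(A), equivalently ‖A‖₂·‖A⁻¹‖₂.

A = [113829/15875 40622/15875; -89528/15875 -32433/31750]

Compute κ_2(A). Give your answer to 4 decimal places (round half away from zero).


12.7000

AᵀA = [838892161/10080625 243031698/10080625; 243031698/10080625 306099481/40322500]; tr = 5858669/64516, det = 3258025/64516
eigenvalues of AᵀA: λ = (tr ± √(tr²−4·det))/2 = 361/4, 9025/16129
so κ_2 = √((361/4) / (9025/16129)) = 12.7000


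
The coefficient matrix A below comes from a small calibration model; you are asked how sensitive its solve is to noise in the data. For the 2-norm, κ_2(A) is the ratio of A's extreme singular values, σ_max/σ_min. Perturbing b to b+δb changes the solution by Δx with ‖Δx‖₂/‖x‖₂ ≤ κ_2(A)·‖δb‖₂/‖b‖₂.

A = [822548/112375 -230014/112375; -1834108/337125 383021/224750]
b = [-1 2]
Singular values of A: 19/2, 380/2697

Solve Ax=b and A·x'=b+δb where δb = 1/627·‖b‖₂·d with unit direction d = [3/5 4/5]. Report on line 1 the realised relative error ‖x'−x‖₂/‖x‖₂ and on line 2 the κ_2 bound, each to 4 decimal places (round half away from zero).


0.0036
0.1075

from the listed singular values, σ₁ = 19/2, σ_n = 380/2697
κ_2(A) = (19/2) / (380/2697) = 67.4250
perturbation bound = 67.4250·1/627 = 0.1075
solve Ax = b  →  x = [1.7852 6.8724]
‖b‖₂ = 2.2361 and ‖x‖₂ = 7.1005
re-solving with b+δb shifts x by Δx of norm 0.0253
relative error = 0.0036
realised/bound (from unrounded values) ≈ 0.0331


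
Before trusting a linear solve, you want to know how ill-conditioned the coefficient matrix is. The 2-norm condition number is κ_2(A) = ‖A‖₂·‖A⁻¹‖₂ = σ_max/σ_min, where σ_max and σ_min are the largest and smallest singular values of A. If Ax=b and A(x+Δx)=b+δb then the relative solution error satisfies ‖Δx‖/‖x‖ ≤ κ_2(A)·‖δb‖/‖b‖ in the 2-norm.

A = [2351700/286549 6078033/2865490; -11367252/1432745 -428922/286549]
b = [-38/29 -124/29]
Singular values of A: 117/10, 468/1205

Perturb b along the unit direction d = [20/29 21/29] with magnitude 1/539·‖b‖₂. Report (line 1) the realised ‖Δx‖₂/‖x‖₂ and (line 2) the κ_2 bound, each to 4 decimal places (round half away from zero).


largest singular value 117/10, smallest 468/1205
κ_2(A) = (117/10) / (468/1205) = 30.1250
worst-case relative error ≤ 30.1250 × 1/539 = 0.0559
solve Ax = b  →  x = [2.4276 -10.0104]
2-norm of b is 4.4721; of x, 10.3006
δb = ε·‖b‖·d = [0.0057 0.0060]; solving A·Δx = δb gives ‖Δx‖ = 0.0214
realised ‖Δx‖/‖x‖ = 0.0021
tightness: 0.0021 against a bound of 0.0559 (unrounded ratio ≈ 0.0371)

0.0021
0.0559


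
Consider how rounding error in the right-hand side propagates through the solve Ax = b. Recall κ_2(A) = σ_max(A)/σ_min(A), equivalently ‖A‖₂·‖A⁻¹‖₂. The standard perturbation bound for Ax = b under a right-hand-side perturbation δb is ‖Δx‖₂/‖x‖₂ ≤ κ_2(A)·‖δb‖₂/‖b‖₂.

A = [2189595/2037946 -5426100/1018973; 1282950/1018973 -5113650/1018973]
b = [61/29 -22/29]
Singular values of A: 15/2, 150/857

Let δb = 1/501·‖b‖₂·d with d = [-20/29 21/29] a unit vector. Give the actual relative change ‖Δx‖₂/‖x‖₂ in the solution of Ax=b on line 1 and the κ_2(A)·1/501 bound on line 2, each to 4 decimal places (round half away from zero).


σ_max = 15/2, σ_min = 150/857
κ = σ_max/σ_min = (15/2)/(150/857) = 42.8500
κ_2(A)·‖δb‖/‖b‖ = 0.0855
solve Ax = b  →  x = [-11.1187 -2.6384]
‖b‖₂ = 2.2361 and ‖x‖₂ = 11.4274
re-solving with b+δb shifts x by Δx of norm 0.0255
relative error = 0.0022
realised/bound (from unrounded values) ≈ 0.0261

0.0022
0.0855


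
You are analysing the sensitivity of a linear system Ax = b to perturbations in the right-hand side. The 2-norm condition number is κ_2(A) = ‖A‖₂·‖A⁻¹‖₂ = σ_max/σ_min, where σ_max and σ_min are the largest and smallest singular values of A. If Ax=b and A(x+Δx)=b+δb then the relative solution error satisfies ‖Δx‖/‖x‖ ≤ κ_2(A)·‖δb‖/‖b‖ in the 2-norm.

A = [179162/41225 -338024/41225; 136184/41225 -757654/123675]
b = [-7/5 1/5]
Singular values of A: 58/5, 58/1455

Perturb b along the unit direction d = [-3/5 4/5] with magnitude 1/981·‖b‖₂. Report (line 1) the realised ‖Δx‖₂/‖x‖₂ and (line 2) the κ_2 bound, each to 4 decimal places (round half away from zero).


from the listed singular values, σ₁ = 58/5, σ_n = 58/1455
κ = σ_max/σ_min = (58/5)/(58/1455) = 291.0000
bound on ‖Δx‖/‖x‖: κ·ε = 291.0000·1/981 = 0.2966
solve Ax = b  →  x = [22.0943 11.8813]
‖b‖ = 1.4142, ‖x‖ = 25.0864
δb = ε·‖b‖·d = [-0.0009 0.0012]; solving A·Δx = δb gives ‖Δx‖ = 0.0362
realised ‖Δx‖/‖x‖ = 0.0014
tightness: 0.0014 against a bound of 0.2966 (unrounded ratio ≈ 0.0049)

0.0014
0.2966


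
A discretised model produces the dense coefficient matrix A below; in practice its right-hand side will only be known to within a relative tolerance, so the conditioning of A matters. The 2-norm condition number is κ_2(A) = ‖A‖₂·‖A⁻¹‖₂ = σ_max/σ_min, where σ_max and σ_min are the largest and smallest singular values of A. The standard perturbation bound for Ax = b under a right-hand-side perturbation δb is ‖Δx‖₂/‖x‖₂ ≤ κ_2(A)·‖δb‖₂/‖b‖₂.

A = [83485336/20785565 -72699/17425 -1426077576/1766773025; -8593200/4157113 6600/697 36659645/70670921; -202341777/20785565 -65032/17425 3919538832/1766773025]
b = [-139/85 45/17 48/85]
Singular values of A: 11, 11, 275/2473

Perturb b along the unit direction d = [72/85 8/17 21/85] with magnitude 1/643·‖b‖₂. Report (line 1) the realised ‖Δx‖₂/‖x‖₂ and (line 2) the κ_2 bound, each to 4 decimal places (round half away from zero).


from the listed singular values, σ₁ = 11, σ_n = 275/2473
κ_2(A) = 11 / (275/2473) = 98.9200
perturbation bound = 98.9200·1/643 = 0.1538
solve Ax = b  →  x = [-0.1449 0.2461 0.0326]
2-norm of b is 3.1623; of x, 0.2875
δb = ε·‖b‖·d = [0.0042 0.0023 0.0012]; solving A·Δx = δb gives ‖Δx‖ = 0.0442
relative error = 0.1538
realised/bound = 1 exactly: the bound is attained for this b and d

0.1538
0.1538


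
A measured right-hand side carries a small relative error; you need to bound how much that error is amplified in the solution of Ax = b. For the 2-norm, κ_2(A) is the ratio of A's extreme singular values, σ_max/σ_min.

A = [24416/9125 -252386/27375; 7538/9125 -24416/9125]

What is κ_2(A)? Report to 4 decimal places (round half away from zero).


219.0000

M = AᵀA = [208948/26645 -2148608/79935; -2148608/79935 22100468/239805]. tr(M)=4796200/47961, det(M)=10000/47961
char-poly roots: 100 and 100/47961
κ_2(A) = √(λ_max/λ_min) = √(100 / (100/47961)) = 219.0000


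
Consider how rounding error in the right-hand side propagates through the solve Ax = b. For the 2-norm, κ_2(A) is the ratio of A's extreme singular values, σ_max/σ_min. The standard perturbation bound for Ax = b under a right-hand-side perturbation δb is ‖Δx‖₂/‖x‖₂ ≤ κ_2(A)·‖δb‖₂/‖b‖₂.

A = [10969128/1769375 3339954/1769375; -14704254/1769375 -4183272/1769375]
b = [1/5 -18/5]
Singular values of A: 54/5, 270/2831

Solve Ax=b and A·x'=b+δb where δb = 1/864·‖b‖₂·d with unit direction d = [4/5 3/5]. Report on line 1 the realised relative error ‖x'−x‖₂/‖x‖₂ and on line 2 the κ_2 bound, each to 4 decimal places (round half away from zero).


0.0021
0.1311

largest singular value 54/5, smallest 270/2831
condition number: (54/5) ÷ (270/2831) = 113.2400
perturbation bound = 113.2400·1/864 = 0.1311
solve Ax = b  →  x = [6.1384 -20.0538]
2-norm of b is 3.6056; of x, 20.9722
with δb = [0.0033 0.0025], A·Δx = δb → ‖Δx‖ = 0.0438
realised ‖Δx‖/‖x‖ = 0.0021
realised/bound (from unrounded values) ≈ 0.0159


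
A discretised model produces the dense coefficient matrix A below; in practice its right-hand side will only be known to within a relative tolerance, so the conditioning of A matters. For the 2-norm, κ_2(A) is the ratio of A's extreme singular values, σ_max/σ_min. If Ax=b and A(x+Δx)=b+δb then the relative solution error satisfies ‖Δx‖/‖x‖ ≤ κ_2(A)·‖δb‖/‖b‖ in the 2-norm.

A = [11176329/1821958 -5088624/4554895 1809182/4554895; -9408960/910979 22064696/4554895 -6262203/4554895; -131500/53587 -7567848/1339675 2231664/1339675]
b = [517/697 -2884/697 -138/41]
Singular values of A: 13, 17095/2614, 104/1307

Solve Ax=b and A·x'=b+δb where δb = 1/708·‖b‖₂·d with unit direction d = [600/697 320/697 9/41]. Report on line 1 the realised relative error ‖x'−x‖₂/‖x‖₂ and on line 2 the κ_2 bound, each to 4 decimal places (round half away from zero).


σ_max = 13, σ_min = 104/1307
condition number: 13 ÷ (104/1307) = 163.3750
perturbation bound = 163.3750·1/708 = 0.2308
solve Ax = b  →  x = [0.4605 -6.7448 -24.2147]
‖b‖₂ = 5.3852 and ‖x‖₂ = 25.1407
Δx = A⁻¹·δb where δb = 1/708·5.3852·d; ‖Δx‖ = 0.0956
realised ‖Δx‖/‖x‖ = 0.0038
realised/bound (from unrounded values) ≈ 0.0165

0.0038
0.2308


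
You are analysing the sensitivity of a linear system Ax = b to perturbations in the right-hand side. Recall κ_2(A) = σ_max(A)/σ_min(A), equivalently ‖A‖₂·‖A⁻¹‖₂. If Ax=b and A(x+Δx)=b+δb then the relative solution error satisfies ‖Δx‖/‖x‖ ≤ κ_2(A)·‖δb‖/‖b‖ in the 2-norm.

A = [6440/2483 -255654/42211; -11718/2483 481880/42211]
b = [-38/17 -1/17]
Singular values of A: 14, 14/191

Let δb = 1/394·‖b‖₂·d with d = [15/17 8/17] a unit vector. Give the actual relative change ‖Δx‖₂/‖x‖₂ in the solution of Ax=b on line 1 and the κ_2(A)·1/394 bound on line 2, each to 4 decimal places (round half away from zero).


σ_max = 14, σ_min = 14/191
condition number: 14 ÷ (14/191) = 191.0000
worst-case relative error ≤ 191.0000 × 1/394 = 0.4848
solve Ax = b  →  x = [-25.2143 -10.4286]
‖b‖₂ = 2.2361 and ‖x‖₂ = 27.2858
Δx = A⁻¹·δb where δb = 1/394·2.2361·d; ‖Δx‖ = 0.0774
relative error = 0.0028
tightness: 0.0028 against a bound of 0.4848 (unrounded ratio ≈ 0.0059)

0.0028
0.4848


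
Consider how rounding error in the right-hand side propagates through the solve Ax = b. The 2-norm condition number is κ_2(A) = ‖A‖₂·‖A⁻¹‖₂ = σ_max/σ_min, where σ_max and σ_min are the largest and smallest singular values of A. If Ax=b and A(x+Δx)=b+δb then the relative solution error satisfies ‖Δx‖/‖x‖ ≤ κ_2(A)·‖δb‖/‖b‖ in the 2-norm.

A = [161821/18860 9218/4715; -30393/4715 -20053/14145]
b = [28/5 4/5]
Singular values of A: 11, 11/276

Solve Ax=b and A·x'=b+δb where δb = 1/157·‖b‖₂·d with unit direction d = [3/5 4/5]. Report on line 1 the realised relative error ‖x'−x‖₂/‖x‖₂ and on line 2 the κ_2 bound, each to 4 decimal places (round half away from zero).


0.0090
1.7580

σ_max = 11, σ_min = 11/276
κ_2(A) = 11 / (11/276) = 276.0000
bound on ‖Δx‖/‖x‖: κ·ε = 276.0000·1/157 = 1.7580
solve Ax = b  →  x = [-21.6763 97.9956]
‖b‖₂ = 5.6569 and ‖x‖₂ = 100.3643
δb = ε·‖b‖·d = [0.0216 0.0288]; solving A·Δx = δb gives ‖Δx‖ = 0.9040
dividing the unrounded norms, ‖Δx‖/‖x‖ = 0.0090
tightness: 0.0090 against a bound of 1.7580 (unrounded ratio ≈ 0.0051)


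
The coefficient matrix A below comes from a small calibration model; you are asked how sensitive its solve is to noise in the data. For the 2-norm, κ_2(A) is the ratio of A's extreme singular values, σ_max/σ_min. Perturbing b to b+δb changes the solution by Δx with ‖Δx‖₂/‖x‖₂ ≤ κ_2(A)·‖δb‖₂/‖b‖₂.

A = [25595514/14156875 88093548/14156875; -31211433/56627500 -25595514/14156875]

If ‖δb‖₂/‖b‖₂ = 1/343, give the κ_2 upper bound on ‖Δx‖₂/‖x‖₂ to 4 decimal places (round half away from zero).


M = AᵀA = [18329982305121/5130678010000 7854456987909/641334751250; 7854456987909/641334751250 13464965657844/320667375625]. tr(M)=374031092529/8209084816, det(M)=13286025/513067801
eigenvalues of AᵀA: λ = (tr ± √(tr²−4·det))/2 = 729/16, 291600/513067801
so κ_2 = √((729/16) / (291600/513067801)) = 283.1375
κ_2(A)·‖δb‖/‖b‖ = 0.8255

0.8255


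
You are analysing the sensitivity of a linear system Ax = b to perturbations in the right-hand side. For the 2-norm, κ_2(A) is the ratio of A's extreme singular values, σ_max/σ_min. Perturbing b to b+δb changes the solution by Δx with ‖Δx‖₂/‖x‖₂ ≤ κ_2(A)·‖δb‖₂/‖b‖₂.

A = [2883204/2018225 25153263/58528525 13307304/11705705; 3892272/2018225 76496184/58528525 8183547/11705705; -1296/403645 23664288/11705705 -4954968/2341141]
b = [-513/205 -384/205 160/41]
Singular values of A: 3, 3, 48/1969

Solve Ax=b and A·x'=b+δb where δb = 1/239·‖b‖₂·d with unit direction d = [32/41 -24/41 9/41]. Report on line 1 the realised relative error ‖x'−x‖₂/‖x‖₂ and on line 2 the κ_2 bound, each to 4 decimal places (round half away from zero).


0.5149
0.5149

from the listed singular values, σ₁ = 3, σ_n = 48/1969
κ = σ_max/σ_min = 3/(48/1969) = 123.0625
worst-case relative error ≤ 123.0625 × 1/239 = 0.5149
solve Ax = b  →  x = [-0.8000 0.4851 -1.3793]
‖b‖₂ = 5.0000 and ‖x‖₂ = 1.6667
δb = ε·‖b‖·d = [0.0163 -0.0122 0.0046]; solving A·Δx = δb gives ‖Δx‖ = 0.8582
realised ‖Δx‖/‖x‖ = 0.5149
realised/bound = 1 exactly: the bound is attained for this b and d


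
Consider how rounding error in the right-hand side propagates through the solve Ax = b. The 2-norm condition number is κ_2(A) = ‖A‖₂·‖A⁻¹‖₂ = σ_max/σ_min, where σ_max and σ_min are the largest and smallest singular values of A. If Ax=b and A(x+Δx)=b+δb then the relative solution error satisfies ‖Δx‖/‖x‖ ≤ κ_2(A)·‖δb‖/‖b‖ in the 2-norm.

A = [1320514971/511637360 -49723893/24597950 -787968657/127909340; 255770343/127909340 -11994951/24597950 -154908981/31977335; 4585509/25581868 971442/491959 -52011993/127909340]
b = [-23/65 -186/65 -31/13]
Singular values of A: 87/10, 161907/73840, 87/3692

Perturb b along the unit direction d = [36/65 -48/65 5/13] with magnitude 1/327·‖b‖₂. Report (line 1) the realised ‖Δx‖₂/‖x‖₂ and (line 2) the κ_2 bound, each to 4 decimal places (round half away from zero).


0.0114
1.1291

largest singular value 87/10, smallest 87/3692
κ_2(A) = (87/10) / (87/3692) = 369.2000
worst-case relative error ≤ 369.2000 × 1/327 = 1.1291
solve Ax = b  →  x = [38.9706 -1.2844 16.8061]
‖b‖₂ = 3.7417 and ‖x‖₂ = 42.4595
re-solving with b+δb shifts x by Δx of norm 0.4856
dividing the unrounded norms, ‖Δx‖/‖x‖ = 0.0114
tightness: 0.0114 against a bound of 1.1291 (unrounded ratio ≈ 0.0101)


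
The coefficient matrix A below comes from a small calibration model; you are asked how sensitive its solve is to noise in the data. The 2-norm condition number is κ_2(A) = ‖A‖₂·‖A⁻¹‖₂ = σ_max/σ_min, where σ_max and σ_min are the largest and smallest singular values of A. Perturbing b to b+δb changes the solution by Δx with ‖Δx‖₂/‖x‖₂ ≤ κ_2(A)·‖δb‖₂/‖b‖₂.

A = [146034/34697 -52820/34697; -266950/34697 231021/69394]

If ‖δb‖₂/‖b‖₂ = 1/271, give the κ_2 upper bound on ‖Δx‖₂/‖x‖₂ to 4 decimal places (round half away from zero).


M = AᵀA = [320374504/4165681 -133387695/4165681; -133387695/4165681 223288969/16662724]. tr(M)=8904065/98596, det(M)=130321/24649
λ_max, λ_min = (8904065/98596 ± √79076787455169/9721171216)/2 = 361/4, 1444/24649
so κ_2 = √((361/4) / (1444/24649)) = 39.2500
perturbation bound = 39.2500·1/271 = 0.1448

0.1448
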